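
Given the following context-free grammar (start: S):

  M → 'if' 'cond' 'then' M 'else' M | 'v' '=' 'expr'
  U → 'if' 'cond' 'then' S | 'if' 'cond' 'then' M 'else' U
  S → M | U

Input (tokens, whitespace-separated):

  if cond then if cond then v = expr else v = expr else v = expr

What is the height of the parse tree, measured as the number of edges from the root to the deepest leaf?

4

[S [M if cond then [M if cond then [M v = expr] else [M v = expr]] else [M v = expr]]]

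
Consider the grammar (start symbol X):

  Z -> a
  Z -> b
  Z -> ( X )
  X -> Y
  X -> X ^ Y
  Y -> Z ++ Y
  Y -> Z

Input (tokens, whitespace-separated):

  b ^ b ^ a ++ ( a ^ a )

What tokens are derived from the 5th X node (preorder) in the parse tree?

a

[X [X [X [Y [Z b]]] ^ [Y [Z b]]] ^ [Y [Z a] ++ [Y [Z ( [X [X [Y [Z a]]] ^ [Y [Z a]]] )]]]]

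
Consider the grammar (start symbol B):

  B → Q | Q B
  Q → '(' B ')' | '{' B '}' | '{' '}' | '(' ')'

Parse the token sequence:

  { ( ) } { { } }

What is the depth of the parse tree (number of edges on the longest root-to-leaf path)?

[B [Q { [B [Q ( )]] }] [B [Q { [B [Q { }]] }]]]

5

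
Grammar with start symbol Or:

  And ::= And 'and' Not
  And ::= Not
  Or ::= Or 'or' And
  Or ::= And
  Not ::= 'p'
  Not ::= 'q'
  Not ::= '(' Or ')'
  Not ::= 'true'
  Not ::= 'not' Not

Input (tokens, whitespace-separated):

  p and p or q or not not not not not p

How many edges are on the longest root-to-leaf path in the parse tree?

[Or [Or [Or [And [And [Not p]] and [Not p]]] or [And [Not q]]] or [And [Not not [Not not [Not not [Not not [Not not [Not p]]]]]]]]

8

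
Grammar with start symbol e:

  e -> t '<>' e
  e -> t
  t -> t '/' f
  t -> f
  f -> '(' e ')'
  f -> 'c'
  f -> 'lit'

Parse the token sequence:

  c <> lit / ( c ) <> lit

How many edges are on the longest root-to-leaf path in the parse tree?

7

[e [t [f c]] <> [e [t [t [f lit]] / [f ( [e [t [f c]]] )]] <> [e [t [f lit]]]]]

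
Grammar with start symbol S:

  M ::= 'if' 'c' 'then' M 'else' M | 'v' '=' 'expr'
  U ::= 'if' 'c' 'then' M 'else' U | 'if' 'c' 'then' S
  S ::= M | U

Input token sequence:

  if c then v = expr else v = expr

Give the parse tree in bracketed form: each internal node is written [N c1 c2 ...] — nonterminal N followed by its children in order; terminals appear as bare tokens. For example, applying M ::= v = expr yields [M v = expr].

S
M
if c then M else M
if c then v = expr else M
if c then v = expr else v = expr

[S [M if c then [M v = expr] else [M v = expr]]]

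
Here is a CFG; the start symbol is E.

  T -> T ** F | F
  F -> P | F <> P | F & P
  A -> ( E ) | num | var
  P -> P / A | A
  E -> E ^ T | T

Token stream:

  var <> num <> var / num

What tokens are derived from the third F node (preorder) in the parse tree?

[E [T [F [F [F [P [A var]]] <> [P [A num]]] <> [P [P [A var]] / [A num]]]]]

var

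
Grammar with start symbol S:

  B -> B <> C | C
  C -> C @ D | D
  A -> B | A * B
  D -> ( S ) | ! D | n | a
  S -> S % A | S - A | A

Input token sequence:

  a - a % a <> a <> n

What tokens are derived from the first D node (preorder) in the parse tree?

[S [S [S [A [B [C [D a]]]]] - [A [B [C [D a]]]]] % [A [B [B [B [C [D a]]] <> [C [D a]]] <> [C [D n]]]]]

a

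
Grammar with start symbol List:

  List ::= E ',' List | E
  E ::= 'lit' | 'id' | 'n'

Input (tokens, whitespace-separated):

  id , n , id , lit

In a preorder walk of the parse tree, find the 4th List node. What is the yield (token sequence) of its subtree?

[List [E id] , [List [E n] , [List [E id] , [List [E lit]]]]]

lit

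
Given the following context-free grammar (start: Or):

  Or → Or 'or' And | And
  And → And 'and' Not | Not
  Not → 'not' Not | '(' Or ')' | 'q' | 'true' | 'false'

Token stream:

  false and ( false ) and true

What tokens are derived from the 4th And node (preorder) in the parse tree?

false

[Or [And [And [And [Not false]] and [Not ( [Or [And [Not false]]] )]] and [Not true]]]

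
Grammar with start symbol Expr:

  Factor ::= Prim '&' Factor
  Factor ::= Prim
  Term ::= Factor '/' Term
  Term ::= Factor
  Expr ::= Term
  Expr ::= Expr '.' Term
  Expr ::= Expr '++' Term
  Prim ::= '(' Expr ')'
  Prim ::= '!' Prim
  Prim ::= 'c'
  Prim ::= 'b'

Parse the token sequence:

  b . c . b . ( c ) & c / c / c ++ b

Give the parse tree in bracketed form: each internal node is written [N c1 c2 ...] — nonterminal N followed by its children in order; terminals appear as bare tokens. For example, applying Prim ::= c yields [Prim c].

[Expr [Expr [Expr [Expr [Expr [Term [Factor [Prim b]]]] . [Term [Factor [Prim c]]]] . [Term [Factor [Prim b]]]] . [Term [Factor [Prim ( [Expr [Term [Factor [Prim c]]]] )] & [Factor [Prim c]]] / [Term [Factor [Prim c]] / [Term [Factor [Prim c]]]]]] ++ [Term [Factor [Prim b]]]]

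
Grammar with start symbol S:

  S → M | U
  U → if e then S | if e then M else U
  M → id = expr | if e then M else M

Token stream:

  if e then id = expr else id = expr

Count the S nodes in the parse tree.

1

[S [M if e then [M id = expr] else [M id = expr]]]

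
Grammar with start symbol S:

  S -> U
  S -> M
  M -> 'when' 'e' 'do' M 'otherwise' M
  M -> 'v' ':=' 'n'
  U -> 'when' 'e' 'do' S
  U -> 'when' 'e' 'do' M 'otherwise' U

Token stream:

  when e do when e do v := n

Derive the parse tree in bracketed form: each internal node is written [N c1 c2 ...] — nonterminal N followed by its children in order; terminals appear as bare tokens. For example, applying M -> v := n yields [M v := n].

[S [U when e do [S [U when e do [S [M v := n]]]]]]

S
U
when e do S
when e do U
when e do when e do S
when e do when e do M
when e do when e do v := n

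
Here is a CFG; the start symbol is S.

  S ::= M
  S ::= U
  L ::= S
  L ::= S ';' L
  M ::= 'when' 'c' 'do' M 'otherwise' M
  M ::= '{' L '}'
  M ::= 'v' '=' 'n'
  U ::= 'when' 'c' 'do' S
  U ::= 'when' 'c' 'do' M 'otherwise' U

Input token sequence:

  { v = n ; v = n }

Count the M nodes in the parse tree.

3

[S [M { [L [S [M v = n]] ; [L [S [M v = n]]]] }]]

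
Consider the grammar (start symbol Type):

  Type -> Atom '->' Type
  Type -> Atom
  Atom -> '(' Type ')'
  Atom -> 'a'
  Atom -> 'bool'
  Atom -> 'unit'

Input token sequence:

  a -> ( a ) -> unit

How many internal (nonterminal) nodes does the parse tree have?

[Type [Atom a] -> [Type [Atom ( [Type [Atom a]] )] -> [Type [Atom unit]]]]

8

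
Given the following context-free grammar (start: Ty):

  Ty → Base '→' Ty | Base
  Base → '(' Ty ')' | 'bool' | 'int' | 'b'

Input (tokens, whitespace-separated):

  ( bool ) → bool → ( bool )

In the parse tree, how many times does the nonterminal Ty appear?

[Ty [Base ( [Ty [Base bool]] )] → [Ty [Base bool] → [Ty [Base ( [Ty [Base bool]] )]]]]

5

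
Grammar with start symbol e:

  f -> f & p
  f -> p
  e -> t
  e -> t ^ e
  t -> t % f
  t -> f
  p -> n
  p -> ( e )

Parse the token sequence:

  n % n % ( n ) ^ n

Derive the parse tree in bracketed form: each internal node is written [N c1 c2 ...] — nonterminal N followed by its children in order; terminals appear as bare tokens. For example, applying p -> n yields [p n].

e
t ^ e
t % f ^ e
t % f % f ^ e
f % f % f ^ e
p % f % f ^ e
n % f % f ^ e
n % p % f ^ e
n % n % f ^ e
n % n % p ^ e
n % n % ( e ) ^ e
n % n % ( t ) ^ e
n % n % ( f ) ^ e
n % n % ( p ) ^ e
n % n % ( n ) ^ e
n % n % ( n ) ^ t
n % n % ( n ) ^ f
n % n % ( n ) ^ p
n % n % ( n ) ^ n

[e [t [t [t [f [p n]]] % [f [p n]]] % [f [p ( [e [t [f [p n]]]] )]]] ^ [e [t [f [p n]]]]]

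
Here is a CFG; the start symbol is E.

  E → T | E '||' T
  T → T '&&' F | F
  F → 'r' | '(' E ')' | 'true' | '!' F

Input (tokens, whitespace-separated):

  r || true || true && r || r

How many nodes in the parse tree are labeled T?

5

[E [E [E [E [T [F r]]] || [T [F true]]] || [T [T [F true]] && [F r]]] || [T [F r]]]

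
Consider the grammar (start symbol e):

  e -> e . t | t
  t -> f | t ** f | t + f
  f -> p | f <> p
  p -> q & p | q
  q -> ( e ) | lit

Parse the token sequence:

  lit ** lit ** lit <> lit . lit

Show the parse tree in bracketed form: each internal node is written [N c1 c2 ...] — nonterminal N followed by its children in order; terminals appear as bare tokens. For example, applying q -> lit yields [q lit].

[e [e [t [t [t [f [p [q lit]]]] ** [f [p [q lit]]]] ** [f [f [p [q lit]]] <> [p [q lit]]]]] . [t [f [p [q lit]]]]]

e
e . t
t . t
t ** f . t
t ** f ** f . t
f ** f ** f . t
p ** f ** f . t
q ** f ** f . t
lit ** f ** f . t
lit ** p ** f . t
lit ** q ** f . t
lit ** lit ** f . t
lit ** lit ** f <> p . t
lit ** lit ** p <> p . t
lit ** lit ** q <> p . t
lit ** lit ** lit <> p . t
lit ** lit ** lit <> q . t
lit ** lit ** lit <> lit . t
lit ** lit ** lit <> lit . f
lit ** lit ** lit <> lit . p
lit ** lit ** lit <> lit . q
lit ** lit ** lit <> lit . lit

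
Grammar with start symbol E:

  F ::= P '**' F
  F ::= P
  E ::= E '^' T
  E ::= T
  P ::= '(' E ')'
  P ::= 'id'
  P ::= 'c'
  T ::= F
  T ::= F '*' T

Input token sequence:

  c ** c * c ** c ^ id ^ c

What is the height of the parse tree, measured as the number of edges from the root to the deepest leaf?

8

[E [E [E [T [F [P c] ** [F [P c]]] * [T [F [P c] ** [F [P c]]]]]] ^ [T [F [P id]]]] ^ [T [F [P c]]]]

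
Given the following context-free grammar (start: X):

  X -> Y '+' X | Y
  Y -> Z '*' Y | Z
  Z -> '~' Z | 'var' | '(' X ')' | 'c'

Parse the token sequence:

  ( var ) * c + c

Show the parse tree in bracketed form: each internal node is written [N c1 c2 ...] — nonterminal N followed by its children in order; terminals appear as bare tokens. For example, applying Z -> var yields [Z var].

X
Y + X
Z * Y + X
( X ) * Y + X
( Y ) * Y + X
( Z ) * Y + X
( var ) * Y + X
( var ) * Z + X
( var ) * c + X
( var ) * c + Y
( var ) * c + Z
( var ) * c + c

[X [Y [Z ( [X [Y [Z var]]] )] * [Y [Z c]]] + [X [Y [Z c]]]]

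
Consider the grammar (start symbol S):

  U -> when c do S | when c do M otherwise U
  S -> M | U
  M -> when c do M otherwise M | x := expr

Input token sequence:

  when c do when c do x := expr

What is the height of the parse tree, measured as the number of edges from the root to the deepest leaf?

[S [U when c do [S [U when c do [S [M x := expr]]]]]]

6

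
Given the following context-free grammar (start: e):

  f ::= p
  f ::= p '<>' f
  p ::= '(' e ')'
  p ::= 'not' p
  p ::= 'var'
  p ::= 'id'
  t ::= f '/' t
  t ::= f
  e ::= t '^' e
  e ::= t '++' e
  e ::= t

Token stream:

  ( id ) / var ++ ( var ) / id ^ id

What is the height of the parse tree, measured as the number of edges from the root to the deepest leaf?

9

[e [t [f [p ( [e [t [f [p id]]]] )]] / [t [f [p var]]]] ++ [e [t [f [p ( [e [t [f [p var]]]] )]] / [t [f [p id]]]] ^ [e [t [f [p id]]]]]]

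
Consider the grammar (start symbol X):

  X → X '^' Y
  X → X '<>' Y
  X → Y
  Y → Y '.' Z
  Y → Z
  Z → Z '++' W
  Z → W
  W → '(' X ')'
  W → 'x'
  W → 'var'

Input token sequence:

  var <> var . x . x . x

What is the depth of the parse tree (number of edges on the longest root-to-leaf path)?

7

[X [X [Y [Z [W var]]]] <> [Y [Y [Y [Y [Z [W var]]] . [Z [W x]]] . [Z [W x]]] . [Z [W x]]]]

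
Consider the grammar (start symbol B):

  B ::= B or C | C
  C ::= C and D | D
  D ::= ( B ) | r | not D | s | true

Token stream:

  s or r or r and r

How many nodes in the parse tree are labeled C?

[B [B [B [C [D s]]] or [C [D r]]] or [C [C [D r]] and [D r]]]

4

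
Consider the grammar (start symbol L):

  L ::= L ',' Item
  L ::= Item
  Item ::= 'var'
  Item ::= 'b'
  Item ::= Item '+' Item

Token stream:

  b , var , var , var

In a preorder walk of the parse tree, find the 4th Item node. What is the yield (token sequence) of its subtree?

var

[L [L [L [L [Item b]] , [Item var]] , [Item var]] , [Item var]]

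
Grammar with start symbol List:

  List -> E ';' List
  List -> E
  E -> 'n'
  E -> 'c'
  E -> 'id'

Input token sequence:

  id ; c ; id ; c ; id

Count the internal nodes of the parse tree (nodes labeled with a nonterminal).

[List [E id] ; [List [E c] ; [List [E id] ; [List [E c] ; [List [E id]]]]]]

10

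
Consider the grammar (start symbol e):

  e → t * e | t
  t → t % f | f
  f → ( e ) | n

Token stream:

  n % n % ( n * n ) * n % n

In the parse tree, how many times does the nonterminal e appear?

4

[e [t [t [t [f n]] % [f n]] % [f ( [e [t [f n]] * [e [t [f n]]]] )]] * [e [t [t [f n]] % [f n]]]]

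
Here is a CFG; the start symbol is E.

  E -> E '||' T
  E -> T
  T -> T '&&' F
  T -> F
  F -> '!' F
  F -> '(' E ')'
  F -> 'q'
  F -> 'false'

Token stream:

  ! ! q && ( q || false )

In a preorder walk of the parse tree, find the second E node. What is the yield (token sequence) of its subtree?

q || false

[E [T [T [F ! [F ! [F q]]]] && [F ( [E [E [T [F q]]] || [T [F false]]] )]]]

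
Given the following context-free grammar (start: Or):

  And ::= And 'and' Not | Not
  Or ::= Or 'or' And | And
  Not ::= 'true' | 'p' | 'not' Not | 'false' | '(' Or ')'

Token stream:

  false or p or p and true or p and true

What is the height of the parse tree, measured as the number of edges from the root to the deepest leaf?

6

[Or [Or [Or [Or [And [Not false]]] or [And [Not p]]] or [And [And [Not p]] and [Not true]]] or [And [And [Not p]] and [Not true]]]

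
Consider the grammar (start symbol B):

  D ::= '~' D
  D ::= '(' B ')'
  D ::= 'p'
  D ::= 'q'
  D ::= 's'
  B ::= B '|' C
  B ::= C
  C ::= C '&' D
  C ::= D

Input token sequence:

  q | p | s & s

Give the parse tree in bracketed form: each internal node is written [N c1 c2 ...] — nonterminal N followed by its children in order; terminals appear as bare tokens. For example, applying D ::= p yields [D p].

B
B | C
B | C | C
C | C | C
D | C | C
q | C | C
q | D | C
q | p | C
q | p | C & D
q | p | D & D
q | p | s & D
q | p | s & s

[B [B [B [C [D q]]] | [C [D p]]] | [C [C [D s]] & [D s]]]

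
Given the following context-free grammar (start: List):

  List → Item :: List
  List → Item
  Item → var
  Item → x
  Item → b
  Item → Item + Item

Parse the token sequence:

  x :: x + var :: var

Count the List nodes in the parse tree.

3

[List [Item x] :: [List [Item [Item x] + [Item var]] :: [List [Item var]]]]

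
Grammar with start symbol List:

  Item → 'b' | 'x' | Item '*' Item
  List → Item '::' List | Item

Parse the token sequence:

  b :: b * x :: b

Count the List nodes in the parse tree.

3

[List [Item b] :: [List [Item [Item b] * [Item x]] :: [List [Item b]]]]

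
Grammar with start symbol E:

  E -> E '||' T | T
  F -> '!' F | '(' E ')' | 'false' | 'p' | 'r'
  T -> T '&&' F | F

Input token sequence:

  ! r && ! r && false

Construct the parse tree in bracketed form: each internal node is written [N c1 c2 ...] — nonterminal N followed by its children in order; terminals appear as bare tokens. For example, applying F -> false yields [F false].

E
T
T && F
T && F && F
F && F && F
! F && F && F
! r && F && F
! r && ! F && F
! r && ! r && F
! r && ! r && false

[E [T [T [T [F ! [F r]]] && [F ! [F r]]] && [F false]]]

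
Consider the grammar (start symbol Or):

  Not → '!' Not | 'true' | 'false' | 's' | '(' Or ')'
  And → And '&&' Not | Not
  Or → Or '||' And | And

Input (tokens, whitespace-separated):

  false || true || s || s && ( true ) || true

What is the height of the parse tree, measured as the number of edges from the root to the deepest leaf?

[Or [Or [Or [Or [Or [And [Not false]]] || [And [Not true]]] || [And [Not s]]] || [And [And [Not s]] && [Not ( [Or [And [Not true]]] )]]] || [And [Not true]]]

7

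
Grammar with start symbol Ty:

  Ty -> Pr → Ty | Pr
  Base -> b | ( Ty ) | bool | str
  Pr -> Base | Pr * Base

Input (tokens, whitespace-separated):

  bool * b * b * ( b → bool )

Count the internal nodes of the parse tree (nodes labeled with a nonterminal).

[Ty [Pr [Pr [Pr [Pr [Base bool]] * [Base b]] * [Base b]] * [Base ( [Ty [Pr [Base b]] → [Ty [Pr [Base bool]]]] )]]]

15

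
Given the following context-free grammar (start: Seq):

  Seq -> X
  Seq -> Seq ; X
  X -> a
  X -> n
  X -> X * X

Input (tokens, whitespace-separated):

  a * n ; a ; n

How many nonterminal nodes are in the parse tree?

8

[Seq [Seq [Seq [X [X a] * [X n]]] ; [X a]] ; [X n]]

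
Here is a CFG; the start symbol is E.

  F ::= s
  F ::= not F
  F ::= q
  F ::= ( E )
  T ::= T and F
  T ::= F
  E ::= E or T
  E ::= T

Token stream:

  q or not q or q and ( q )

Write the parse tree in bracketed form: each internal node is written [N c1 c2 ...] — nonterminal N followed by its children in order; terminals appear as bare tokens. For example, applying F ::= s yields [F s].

[E [E [E [T [F q]]] or [T [F not [F q]]]] or [T [T [F q]] and [F ( [E [T [F q]]] )]]]

E
E or T
E or T or T
T or T or T
F or T or T
q or T or T
q or F or T
q or not F or T
q or not q or T
q or not q or T and F
q or not q or F and F
q or not q or q and F
q or not q or q and ( E )
q or not q or q and ( T )
q or not q or q and ( F )
q or not q or q and ( q )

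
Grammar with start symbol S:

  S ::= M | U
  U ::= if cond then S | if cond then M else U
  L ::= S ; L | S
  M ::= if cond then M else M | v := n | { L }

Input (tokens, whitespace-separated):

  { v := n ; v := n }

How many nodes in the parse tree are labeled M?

[S [M { [L [S [M v := n]] ; [L [S [M v := n]]]] }]]

3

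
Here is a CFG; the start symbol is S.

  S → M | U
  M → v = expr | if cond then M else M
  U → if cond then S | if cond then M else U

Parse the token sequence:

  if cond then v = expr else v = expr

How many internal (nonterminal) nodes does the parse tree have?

4

[S [M if cond then [M v = expr] else [M v = expr]]]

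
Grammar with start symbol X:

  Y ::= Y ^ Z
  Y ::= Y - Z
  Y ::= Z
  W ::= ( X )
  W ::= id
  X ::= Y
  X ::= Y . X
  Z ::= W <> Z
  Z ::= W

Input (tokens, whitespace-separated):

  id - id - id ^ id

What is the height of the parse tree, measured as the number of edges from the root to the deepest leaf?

7

[X [Y [Y [Y [Y [Z [W id]]] - [Z [W id]]] - [Z [W id]]] ^ [Z [W id]]]]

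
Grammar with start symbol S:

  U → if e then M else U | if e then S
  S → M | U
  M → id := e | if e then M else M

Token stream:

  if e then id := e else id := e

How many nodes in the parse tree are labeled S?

[S [M if e then [M id := e] else [M id := e]]]

1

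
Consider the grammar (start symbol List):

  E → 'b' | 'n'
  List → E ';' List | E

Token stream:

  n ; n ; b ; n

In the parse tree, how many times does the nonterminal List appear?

[List [E n] ; [List [E n] ; [List [E b] ; [List [E n]]]]]

4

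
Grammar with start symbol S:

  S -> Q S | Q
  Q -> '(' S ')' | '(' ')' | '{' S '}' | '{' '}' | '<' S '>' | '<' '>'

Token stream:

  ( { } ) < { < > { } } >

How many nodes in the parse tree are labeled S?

6

[S [Q ( [S [Q { }]] )] [S [Q < [S [Q { [S [Q < >] [S [Q { }]]] }]] >]]]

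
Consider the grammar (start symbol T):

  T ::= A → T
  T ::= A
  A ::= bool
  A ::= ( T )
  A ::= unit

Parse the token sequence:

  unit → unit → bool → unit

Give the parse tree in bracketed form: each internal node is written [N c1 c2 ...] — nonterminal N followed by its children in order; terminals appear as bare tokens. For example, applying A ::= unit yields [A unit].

T
A → T
unit → T
unit → A → T
unit → unit → T
unit → unit → A → T
unit → unit → bool → T
unit → unit → bool → A
unit → unit → bool → unit

[T [A unit] → [T [A unit] → [T [A bool] → [T [A unit]]]]]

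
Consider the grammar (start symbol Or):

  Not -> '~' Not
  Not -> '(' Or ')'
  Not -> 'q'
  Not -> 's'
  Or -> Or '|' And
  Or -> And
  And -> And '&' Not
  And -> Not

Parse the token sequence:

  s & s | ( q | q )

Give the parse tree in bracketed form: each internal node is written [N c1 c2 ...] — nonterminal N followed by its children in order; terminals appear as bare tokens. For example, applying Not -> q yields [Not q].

[Or [Or [And [And [Not s]] & [Not s]]] | [And [Not ( [Or [Or [And [Not q]]] | [And [Not q]]] )]]]

Or
Or | And
And | And
And & Not | And
Not & Not | And
s & Not | And
s & s | And
s & s | Not
s & s | ( Or )
s & s | ( Or | And )
s & s | ( And | And )
s & s | ( Not | And )
s & s | ( q | And )
s & s | ( q | Not )
s & s | ( q | q )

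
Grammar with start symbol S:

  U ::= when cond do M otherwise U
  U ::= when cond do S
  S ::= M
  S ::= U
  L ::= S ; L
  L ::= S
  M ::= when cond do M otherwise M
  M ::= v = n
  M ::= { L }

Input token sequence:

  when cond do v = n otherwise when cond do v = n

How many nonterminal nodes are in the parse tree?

6

[S [U when cond do [M v = n] otherwise [U when cond do [S [M v = n]]]]]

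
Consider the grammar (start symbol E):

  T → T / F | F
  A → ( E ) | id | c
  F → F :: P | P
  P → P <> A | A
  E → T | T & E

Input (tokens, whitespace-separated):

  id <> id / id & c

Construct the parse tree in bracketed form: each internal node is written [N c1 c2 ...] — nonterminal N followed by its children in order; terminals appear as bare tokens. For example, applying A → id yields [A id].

E
T & E
T / F & E
F / F & E
P / F & E
P <> A / F & E
A <> A / F & E
id <> A / F & E
id <> id / F & E
id <> id / P & E
id <> id / A & E
id <> id / id & E
id <> id / id & T
id <> id / id & F
id <> id / id & P
id <> id / id & A
id <> id / id & c

[E [T [T [F [P [P [A id]] <> [A id]]]] / [F [P [A id]]]] & [E [T [F [P [A c]]]]]]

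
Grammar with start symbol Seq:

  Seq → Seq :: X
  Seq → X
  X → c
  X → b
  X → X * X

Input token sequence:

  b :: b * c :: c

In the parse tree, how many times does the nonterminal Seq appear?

3

[Seq [Seq [Seq [X b]] :: [X [X b] * [X c]]] :: [X c]]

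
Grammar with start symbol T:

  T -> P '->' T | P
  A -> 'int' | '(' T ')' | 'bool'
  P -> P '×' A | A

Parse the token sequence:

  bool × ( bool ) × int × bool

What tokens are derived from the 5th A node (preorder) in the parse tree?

[T [P [P [P [P [A bool]] × [A ( [T [P [A bool]]] )]] × [A int]] × [A bool]]]

bool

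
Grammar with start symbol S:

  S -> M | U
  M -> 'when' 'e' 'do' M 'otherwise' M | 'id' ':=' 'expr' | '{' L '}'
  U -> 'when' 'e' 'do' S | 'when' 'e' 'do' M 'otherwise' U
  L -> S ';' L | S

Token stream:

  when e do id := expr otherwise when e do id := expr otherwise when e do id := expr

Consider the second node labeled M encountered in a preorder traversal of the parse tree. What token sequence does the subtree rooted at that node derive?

[S [U when e do [M id := expr] otherwise [U when e do [M id := expr] otherwise [U when e do [S [M id := expr]]]]]]

id := expr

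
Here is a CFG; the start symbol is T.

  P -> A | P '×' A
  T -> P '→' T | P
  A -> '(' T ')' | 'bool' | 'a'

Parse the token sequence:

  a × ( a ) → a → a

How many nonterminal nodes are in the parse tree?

14

[T [P [P [A a]] × [A ( [T [P [A a]]] )]] → [T [P [A a]] → [T [P [A a]]]]]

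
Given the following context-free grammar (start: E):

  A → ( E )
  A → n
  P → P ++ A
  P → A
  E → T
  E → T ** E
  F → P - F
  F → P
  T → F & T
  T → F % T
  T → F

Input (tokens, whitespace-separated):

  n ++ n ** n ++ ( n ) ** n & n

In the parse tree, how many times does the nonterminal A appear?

7

[E [T [F [P [P [A n]] ++ [A n]]]] ** [E [T [F [P [P [A n]] ++ [A ( [E [T [F [P [A n]]]]] )]]]] ** [E [T [F [P [A n]]] & [T [F [P [A n]]]]]]]]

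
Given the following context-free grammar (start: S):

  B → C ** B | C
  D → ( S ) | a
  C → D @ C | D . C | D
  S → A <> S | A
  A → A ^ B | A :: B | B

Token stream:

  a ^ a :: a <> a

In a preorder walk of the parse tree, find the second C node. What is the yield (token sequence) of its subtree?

[S [A [A [A [B [C [D a]]]] ^ [B [C [D a]]]] :: [B [C [D a]]]] <> [S [A [B [C [D a]]]]]]

a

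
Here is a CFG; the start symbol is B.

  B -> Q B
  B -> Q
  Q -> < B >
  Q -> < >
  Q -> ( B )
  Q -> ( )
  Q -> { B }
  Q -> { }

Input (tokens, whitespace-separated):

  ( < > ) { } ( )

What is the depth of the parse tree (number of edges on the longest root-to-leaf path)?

[B [Q ( [B [Q < >]] )] [B [Q { }] [B [Q ( )]]]]

4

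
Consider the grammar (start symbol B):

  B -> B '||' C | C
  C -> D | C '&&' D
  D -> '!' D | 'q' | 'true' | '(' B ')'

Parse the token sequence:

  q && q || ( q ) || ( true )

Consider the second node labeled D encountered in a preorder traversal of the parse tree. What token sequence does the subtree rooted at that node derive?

q

[B [B [B [C [C [D q]] && [D q]]] || [C [D ( [B [C [D q]]] )]]] || [C [D ( [B [C [D true]]] )]]]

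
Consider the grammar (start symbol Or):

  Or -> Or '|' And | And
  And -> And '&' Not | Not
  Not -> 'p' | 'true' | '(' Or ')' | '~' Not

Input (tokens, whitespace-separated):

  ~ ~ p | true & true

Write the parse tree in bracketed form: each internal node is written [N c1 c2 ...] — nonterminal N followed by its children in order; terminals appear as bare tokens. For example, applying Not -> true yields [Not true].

[Or [Or [And [Not ~ [Not ~ [Not p]]]]] | [And [And [Not true]] & [Not true]]]

Or
Or | And
And | And
Not | And
~ Not | And
~ ~ Not | And
~ ~ p | And
~ ~ p | And & Not
~ ~ p | Not & Not
~ ~ p | true & Not
~ ~ p | true & true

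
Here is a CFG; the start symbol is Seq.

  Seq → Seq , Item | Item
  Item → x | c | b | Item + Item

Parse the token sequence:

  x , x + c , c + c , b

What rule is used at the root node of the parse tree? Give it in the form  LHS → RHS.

[Seq [Seq [Seq [Seq [Item x]] , [Item [Item x] + [Item c]]] , [Item [Item c] + [Item c]]] , [Item b]]

Seq → Seq , Item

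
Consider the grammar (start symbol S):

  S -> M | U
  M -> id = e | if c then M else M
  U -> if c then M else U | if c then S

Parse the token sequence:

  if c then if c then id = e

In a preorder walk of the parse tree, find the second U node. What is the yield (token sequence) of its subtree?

if c then id = e

[S [U if c then [S [U if c then [S [M id = e]]]]]]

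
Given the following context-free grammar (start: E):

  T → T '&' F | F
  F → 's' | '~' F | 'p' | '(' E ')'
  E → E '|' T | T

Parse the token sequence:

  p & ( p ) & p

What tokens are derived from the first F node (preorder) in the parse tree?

p

[E [T [T [T [F p]] & [F ( [E [T [F p]]] )]] & [F p]]]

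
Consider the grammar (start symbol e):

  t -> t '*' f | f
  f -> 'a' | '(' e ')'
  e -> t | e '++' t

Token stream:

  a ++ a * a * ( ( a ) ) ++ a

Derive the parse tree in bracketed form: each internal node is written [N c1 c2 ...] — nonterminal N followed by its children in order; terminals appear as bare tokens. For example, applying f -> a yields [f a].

e
e ++ t
e ++ t ++ t
t ++ t ++ t
f ++ t ++ t
a ++ t ++ t
a ++ t * f ++ t
a ++ t * f * f ++ t
a ++ f * f * f ++ t
a ++ a * f * f ++ t
a ++ a * a * f ++ t
a ++ a * a * ( e ) ++ t
a ++ a * a * ( t ) ++ t
a ++ a * a * ( f ) ++ t
a ++ a * a * ( ( e ) ) ++ t
a ++ a * a * ( ( t ) ) ++ t
a ++ a * a * ( ( f ) ) ++ t
a ++ a * a * ( ( a ) ) ++ t
a ++ a * a * ( ( a ) ) ++ f
a ++ a * a * ( ( a ) ) ++ a

[e [e [e [t [f a]]] ++ [t [t [t [f a]] * [f a]] * [f ( [e [t [f ( [e [t [f a]]] )]]] )]]] ++ [t [f a]]]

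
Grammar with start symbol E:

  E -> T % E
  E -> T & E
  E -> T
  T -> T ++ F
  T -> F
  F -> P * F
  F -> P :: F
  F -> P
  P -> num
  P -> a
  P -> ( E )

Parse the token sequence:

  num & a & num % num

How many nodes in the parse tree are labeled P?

4

[E [T [F [P num]]] & [E [T [F [P a]]] & [E [T [F [P num]]] % [E [T [F [P num]]]]]]]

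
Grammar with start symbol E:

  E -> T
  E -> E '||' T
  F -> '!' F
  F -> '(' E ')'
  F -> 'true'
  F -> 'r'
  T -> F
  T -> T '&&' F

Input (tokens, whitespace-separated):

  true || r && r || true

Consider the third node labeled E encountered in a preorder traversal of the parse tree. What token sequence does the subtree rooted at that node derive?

true

[E [E [E [T [F true]]] || [T [T [F r]] && [F r]]] || [T [F true]]]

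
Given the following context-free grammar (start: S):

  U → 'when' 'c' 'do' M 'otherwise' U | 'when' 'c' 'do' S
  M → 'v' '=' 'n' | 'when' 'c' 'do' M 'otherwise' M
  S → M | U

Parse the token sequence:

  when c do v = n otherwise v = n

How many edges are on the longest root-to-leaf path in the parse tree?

3

[S [M when c do [M v = n] otherwise [M v = n]]]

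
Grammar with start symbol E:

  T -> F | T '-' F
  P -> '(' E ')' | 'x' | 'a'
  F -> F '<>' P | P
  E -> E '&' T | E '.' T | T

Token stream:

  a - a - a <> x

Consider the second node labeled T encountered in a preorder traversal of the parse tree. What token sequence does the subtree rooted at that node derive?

a - a

[E [T [T [T [F [P a]]] - [F [P a]]] - [F [F [P a]] <> [P x]]]]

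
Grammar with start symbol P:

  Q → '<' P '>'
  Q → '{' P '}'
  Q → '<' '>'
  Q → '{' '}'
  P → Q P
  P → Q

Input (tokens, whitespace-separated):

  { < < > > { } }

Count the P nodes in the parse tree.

4

[P [Q { [P [Q < [P [Q < >]] >] [P [Q { }]]] }]]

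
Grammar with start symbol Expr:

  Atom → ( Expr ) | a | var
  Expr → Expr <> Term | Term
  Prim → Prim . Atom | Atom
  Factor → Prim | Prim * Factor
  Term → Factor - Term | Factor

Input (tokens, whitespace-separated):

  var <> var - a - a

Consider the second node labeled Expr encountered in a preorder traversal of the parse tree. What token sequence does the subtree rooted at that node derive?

var

[Expr [Expr [Term [Factor [Prim [Atom var]]]]] <> [Term [Factor [Prim [Atom var]]] - [Term [Factor [Prim [Atom a]]] - [Term [Factor [Prim [Atom a]]]]]]]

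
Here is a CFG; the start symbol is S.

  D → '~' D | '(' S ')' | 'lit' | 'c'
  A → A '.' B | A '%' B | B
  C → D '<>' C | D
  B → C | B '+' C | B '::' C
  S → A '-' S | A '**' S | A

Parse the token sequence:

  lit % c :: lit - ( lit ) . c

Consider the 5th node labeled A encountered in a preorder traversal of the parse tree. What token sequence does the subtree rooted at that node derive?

lit

[S [A [A [B [C [D lit]]]] % [B [B [C [D c]]] :: [C [D lit]]]] - [S [A [A [B [C [D ( [S [A [B [C [D lit]]]]] )]]]] . [B [C [D c]]]]]]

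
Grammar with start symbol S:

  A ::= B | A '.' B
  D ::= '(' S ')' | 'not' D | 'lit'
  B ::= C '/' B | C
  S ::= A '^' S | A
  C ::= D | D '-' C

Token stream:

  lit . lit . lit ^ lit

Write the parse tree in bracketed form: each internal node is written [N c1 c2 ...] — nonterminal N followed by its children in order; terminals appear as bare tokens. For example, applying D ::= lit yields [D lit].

[S [A [A [A [B [C [D lit]]]] . [B [C [D lit]]]] . [B [C [D lit]]]] ^ [S [A [B [C [D lit]]]]]]

S
A ^ S
A . B ^ S
A . B . B ^ S
B . B . B ^ S
C . B . B ^ S
D . B . B ^ S
lit . B . B ^ S
lit . C . B ^ S
lit . D . B ^ S
lit . lit . B ^ S
lit . lit . C ^ S
lit . lit . D ^ S
lit . lit . lit ^ S
lit . lit . lit ^ A
lit . lit . lit ^ B
lit . lit . lit ^ C
lit . lit . lit ^ D
lit . lit . lit ^ lit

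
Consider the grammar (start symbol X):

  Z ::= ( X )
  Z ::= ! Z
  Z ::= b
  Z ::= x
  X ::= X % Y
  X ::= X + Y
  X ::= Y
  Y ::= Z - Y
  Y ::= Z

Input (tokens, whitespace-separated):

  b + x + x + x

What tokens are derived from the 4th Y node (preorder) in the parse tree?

x

[X [X [X [X [Y [Z b]]] + [Y [Z x]]] + [Y [Z x]]] + [Y [Z x]]]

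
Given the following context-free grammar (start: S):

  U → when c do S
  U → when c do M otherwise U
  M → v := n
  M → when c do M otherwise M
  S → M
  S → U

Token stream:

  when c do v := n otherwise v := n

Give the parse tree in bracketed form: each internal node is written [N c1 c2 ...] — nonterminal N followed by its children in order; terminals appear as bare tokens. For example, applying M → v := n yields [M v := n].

S
M
when c do M otherwise M
when c do v := n otherwise M
when c do v := n otherwise v := n

[S [M when c do [M v := n] otherwise [M v := n]]]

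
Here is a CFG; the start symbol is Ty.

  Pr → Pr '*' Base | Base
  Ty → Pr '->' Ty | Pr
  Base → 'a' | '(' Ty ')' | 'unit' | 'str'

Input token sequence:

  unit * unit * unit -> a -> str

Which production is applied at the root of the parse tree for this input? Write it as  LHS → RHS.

[Ty [Pr [Pr [Pr [Base unit]] * [Base unit]] * [Base unit]] -> [Ty [Pr [Base a]] -> [Ty [Pr [Base str]]]]]

Ty → Pr '->' Ty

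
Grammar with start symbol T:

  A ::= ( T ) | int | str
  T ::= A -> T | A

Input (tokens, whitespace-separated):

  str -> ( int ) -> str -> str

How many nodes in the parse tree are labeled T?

5

[T [A str] -> [T [A ( [T [A int]] )] -> [T [A str] -> [T [A str]]]]]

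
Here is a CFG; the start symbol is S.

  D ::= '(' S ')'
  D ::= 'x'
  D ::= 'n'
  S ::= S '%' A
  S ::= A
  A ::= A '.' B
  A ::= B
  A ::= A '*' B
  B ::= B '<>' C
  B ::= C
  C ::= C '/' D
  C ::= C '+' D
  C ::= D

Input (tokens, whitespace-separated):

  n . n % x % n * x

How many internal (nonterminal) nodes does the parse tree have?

23

[S [S [S [A [A [B [C [D n]]]] . [B [C [D n]]]]] % [A [B [C [D x]]]]] % [A [A [B [C [D n]]]] * [B [C [D x]]]]]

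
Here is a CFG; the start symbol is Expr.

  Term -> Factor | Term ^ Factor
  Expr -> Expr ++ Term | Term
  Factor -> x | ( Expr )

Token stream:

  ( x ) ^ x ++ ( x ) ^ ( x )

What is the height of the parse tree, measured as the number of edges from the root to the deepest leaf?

[Expr [Expr [Term [Term [Factor ( [Expr [Term [Factor x]]] )]] ^ [Factor x]]] ++ [Term [Term [Factor ( [Expr [Term [Factor x]]] )]] ^ [Factor ( [Expr [Term [Factor x]]] )]]]

8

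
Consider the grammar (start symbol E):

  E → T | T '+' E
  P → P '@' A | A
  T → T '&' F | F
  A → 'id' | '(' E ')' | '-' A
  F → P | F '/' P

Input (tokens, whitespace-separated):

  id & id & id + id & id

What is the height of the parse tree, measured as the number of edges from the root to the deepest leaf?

7

[E [T [T [T [F [P [A id]]]] & [F [P [A id]]]] & [F [P [A id]]]] + [E [T [T [F [P [A id]]]] & [F [P [A id]]]]]]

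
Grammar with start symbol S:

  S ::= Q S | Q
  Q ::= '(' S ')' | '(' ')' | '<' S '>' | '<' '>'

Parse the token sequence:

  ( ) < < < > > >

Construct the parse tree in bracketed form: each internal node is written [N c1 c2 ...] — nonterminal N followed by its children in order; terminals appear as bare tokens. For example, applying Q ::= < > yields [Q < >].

S
Q S
( ) S
( ) Q
( ) < S >
( ) < Q >
( ) < < S > >
( ) < < Q > >
( ) < < < > > >

[S [Q ( )] [S [Q < [S [Q < [S [Q < >]] >]] >]]]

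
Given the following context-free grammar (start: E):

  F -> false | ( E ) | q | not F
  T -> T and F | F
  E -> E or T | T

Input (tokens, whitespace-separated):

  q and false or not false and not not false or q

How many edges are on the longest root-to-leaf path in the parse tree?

[E [E [E [T [T [F q]] and [F false]]] or [T [T [F not [F false]]] and [F not [F not [F false]]]]] or [T [F q]]]

6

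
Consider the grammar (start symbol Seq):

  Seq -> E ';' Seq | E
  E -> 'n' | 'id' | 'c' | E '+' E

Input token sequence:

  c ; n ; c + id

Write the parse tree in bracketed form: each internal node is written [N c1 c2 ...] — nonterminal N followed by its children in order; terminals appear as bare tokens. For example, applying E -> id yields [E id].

[Seq [E c] ; [Seq [E n] ; [Seq [E [E c] + [E id]]]]]

Seq
E ; Seq
c ; Seq
c ; E ; Seq
c ; n ; Seq
c ; n ; E
c ; n ; E + E
c ; n ; c + E
c ; n ; c + id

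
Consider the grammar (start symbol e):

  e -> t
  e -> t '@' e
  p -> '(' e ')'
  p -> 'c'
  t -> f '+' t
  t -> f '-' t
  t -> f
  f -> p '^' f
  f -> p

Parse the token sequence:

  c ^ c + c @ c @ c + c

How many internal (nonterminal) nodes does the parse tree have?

[e [t [f [p c] ^ [f [p c]]] + [t [f [p c]]]] @ [e [t [f [p c]]] @ [e [t [f [p c]] + [t [f [p c]]]]]]]

20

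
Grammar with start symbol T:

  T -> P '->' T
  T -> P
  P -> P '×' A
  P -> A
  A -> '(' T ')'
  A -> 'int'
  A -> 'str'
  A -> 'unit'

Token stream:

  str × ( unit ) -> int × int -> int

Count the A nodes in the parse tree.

[T [P [P [A str]] × [A ( [T [P [A unit]]] )]] -> [T [P [P [A int]] × [A int]] -> [T [P [A int]]]]]

6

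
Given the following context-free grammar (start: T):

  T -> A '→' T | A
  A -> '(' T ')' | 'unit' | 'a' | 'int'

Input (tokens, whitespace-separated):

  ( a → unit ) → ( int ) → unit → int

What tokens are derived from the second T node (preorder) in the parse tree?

a → unit

[T [A ( [T [A a] → [T [A unit]]] )] → [T [A ( [T [A int]] )] → [T [A unit] → [T [A int]]]]]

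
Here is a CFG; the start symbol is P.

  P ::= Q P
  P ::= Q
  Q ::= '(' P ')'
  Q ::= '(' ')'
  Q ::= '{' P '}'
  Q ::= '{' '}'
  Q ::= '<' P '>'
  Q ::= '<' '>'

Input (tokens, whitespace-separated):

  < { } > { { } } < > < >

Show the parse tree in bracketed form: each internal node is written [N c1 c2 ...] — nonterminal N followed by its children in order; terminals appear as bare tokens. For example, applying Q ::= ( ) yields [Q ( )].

[P [Q < [P [Q { }]] >] [P [Q { [P [Q { }]] }] [P [Q < >] [P [Q < >]]]]]

P
Q P
< P > P
< Q > P
< { } > P
< { } > Q P
< { } > { P } P
< { } > { Q } P
< { } > { { } } P
< { } > { { } } Q P
< { } > { { } } < > P
< { } > { { } } < > Q
< { } > { { } } < > < >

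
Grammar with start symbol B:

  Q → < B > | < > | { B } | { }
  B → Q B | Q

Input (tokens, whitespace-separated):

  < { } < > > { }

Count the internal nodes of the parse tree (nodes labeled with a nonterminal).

8

[B [Q < [B [Q { }] [B [Q < >]]] >] [B [Q { }]]]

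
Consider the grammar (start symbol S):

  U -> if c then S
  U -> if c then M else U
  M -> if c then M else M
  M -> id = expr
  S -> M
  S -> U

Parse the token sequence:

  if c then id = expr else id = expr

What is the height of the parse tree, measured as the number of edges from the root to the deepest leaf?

[S [M if c then [M id = expr] else [M id = expr]]]

3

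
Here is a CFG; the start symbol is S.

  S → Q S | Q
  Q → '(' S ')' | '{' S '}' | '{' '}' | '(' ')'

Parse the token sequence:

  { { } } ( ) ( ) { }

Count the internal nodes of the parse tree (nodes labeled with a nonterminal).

[S [Q { [S [Q { }]] }] [S [Q ( )] [S [Q ( )] [S [Q { }]]]]]

10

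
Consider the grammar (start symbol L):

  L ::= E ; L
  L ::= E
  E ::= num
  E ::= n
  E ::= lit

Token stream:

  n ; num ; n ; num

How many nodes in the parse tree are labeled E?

4

[L [E n] ; [L [E num] ; [L [E n] ; [L [E num]]]]]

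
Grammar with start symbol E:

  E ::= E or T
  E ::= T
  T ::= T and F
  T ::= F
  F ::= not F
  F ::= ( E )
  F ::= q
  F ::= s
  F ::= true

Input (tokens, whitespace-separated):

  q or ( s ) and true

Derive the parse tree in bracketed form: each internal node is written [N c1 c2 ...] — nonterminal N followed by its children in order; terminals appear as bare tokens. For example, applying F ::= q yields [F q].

[E [E [T [F q]]] or [T [T [F ( [E [T [F s]]] )]] and [F true]]]

E
E or T
T or T
F or T
q or T
q or T and F
q or F and F
q or ( E ) and F
q or ( T ) and F
q or ( F ) and F
q or ( s ) and F
q or ( s ) and true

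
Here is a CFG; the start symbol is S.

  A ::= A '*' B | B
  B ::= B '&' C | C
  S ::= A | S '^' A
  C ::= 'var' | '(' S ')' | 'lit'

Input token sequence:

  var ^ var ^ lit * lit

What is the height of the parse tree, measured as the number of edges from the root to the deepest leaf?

[S [S [S [A [B [C var]]]] ^ [A [B [C var]]]] ^ [A [A [B [C lit]]] * [B [C lit]]]]

6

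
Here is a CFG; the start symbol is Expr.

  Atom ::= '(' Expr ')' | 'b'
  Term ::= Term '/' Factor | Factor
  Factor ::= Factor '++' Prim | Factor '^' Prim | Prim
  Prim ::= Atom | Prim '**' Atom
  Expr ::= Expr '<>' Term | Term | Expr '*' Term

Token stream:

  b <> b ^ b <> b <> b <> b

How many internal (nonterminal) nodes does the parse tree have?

28

[Expr [Expr [Expr [Expr [Expr [Term [Factor [Prim [Atom b]]]]] <> [Term [Factor [Factor [Prim [Atom b]]] ^ [Prim [Atom b]]]]] <> [Term [Factor [Prim [Atom b]]]]] <> [Term [Factor [Prim [Atom b]]]]] <> [Term [Factor [Prim [Atom b]]]]]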